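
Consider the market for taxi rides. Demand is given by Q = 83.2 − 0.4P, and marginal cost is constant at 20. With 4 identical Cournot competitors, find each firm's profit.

π_i = 565.504

Inverting demand: P = 208 − 2.5Q.
Cournot with 4 identical firms: the symmetric best-response condition is 208 − 12.5q = 20. Each firm produces q = 15.04, total output Q = 60.16, price P = 57.6.
Each firm's profit = (57.6 − 20)·15.04 = 565.504.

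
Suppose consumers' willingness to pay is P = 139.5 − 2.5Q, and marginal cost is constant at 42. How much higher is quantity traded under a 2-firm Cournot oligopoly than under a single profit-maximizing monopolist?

Monopoly sets MR = MC: 139.5 − 5Q = 42 ⇒ Q = 19.5, P = 139.5 − 2.5·19.5 = 90.75.
Cournot with 2 identical firms: the symmetric best-response condition is 139.5 − 7.5q = 42. Each firm produces q = 13, total output Q = 26, price P = 74.5.
Change in quantity traded: 26 − 19.5 = 6.5.

Q rises by 6.5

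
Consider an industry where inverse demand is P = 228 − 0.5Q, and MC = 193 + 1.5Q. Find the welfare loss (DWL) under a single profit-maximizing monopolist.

DWL = 12.25

Under competition P = MC: 228 − 0.5Q = 193 + 1.5Q ⇒ Q = 17.5, P = 219.25.
The monopolist equates marginal revenue to marginal cost: 228 − Q = 193 + 1.5Q, so Q = 14. From demand, P = 221.
CS = ½·(228 − 219.25)·17.5 = 1225/16; PS = (219.25·17.5 − 193·17.5 − ½·1.5·17.5²) = 3675/16; TS = 306.25.
CS = ½·(228 − 221)·14 = 49; PS = (221·14 − 193·14 − ½·1.5·14²) = 245; TS = 294.
DWL = 306.25 − 294 = 12.25.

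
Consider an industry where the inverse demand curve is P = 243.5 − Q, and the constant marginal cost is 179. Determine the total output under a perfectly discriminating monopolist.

Q = 64.5

A perfectly discriminating monopolist sells every unit with P(Q) ≥ MC(Q), so output equals the competitive quantity Q = 64.5. Each buyer pays their reservation price, so CS = 0 and the firm captures all surplus.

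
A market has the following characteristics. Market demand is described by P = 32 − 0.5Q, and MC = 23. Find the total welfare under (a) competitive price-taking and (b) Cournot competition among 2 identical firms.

Competition: TS = 81; Cournot: TS = 72

Perfect competition: P = MC = 23, so 32 − 0.5Q = 23 and Q = 18.
CS = ½·(32 − 23)·18 = 81; PS = (23 − 23)·18 = 0; TS = 81.
Cournot with 2 identical firms: the symmetric best-response condition is 32 − 1.5q = 23. Each firm produces q = 6, total output Q = 12, price P = 26.
CS = ½·(32 − 26)·12 = 36; PS = (26 − 23)·12 = 36; TS = 72.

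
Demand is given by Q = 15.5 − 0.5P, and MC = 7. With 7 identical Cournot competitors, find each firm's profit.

Inverting demand: P = 31 − 2Q.
Cournot with 7 identical firms: the symmetric best-response condition is 31 − 16q = 7. Each firm produces q = 1.5, total output Q = 10.5, price P = 10.
Each firm's profit = (10 − 7)·1.5 = 4.5.

π_i = 4.5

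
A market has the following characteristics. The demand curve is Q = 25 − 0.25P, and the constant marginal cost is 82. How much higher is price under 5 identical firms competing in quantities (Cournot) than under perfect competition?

Price rises by 3

Inverting demand: P = 100 − 4Q.
Under competition P = MC = 82, so Q = (100 − 82)/4 = 4.5.
In a 5-firm Cournot equilibrium, symmetry and the first-order condition give q = (100 − 82)/(24) = 0.75. So Q = 3.75 and P = 85.
Change in price: 85 − 82 = 3.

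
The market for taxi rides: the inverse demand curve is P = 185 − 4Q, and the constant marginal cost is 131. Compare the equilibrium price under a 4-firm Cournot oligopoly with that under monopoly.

Cournot: P = 141.8; Monopoly: P = 158

With 4 symmetric Cournot firms, each firm's FOC gives 185 − 20q = 131, so q = 2.7, Q = 4·2.7 = 10.8, and P = 141.8.
A monopolist chooses Q where MR = MC. MR = 185 − 8Q; setting this equal to 131 gives Q = 6.75 and P = 158.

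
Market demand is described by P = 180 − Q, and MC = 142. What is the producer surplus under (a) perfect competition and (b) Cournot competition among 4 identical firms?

Competition: PS = 0; Cournot: PS = 231.04

Perfect competition: P = MC = 142, so 180 − Q = 142 and Q = 38.
PS = (142 − 142)·38 = 0.
In a 4-firm Cournot equilibrium, symmetry and the first-order condition give q = (180 − 142)/(5) = 7.6. So Q = 30.4 and P = 149.6.
PS = (149.6 − 142)·30.4 = 231.04.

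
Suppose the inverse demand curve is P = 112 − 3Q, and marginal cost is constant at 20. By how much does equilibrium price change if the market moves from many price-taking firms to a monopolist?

P rises by 46

Perfect competition: P = MC = 20, so 112 − 3Q = 20 and Q = 92/3.
Monopoly sets MR = MC: 112 − 6Q = 20 ⇒ Q = 46/3, P = 112 − 3·46/3 = 66.
Change in equilibrium price: 66 − 20 = 46.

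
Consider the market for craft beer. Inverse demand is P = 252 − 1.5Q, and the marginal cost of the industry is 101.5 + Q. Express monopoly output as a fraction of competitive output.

The monopolist equates marginal revenue to marginal cost: 252 − 3Q = 101.5 + Q, so Q = 37.625. From demand, P = 3129/16.
Under competition P = MC: 252 − 1.5Q = 101.5 + Q ⇒ Q = 60.2, P = 161.7.
Ratio Q_m/Q_c = 37.625/60.2 = 0.625.

Q_m/Q_c = 0.625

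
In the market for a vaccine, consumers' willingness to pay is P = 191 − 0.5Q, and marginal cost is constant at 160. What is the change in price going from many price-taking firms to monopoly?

Price rises by 15.5

Under competition P = MC = 160, so Q = (191 − 160)/0.5 = 62.
The monopolist equates marginal revenue to marginal cost: 191 − Q = 160, so Q = 31. From demand, P = 175.5.
Change in price: 175.5 − 160 = 15.5.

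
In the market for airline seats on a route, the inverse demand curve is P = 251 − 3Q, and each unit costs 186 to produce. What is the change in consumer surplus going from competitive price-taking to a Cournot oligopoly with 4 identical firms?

CS falls by 253.5

Under competition P = MC = 186, so Q = (251 − 186)/3 = 65/3.
CS = ½·(251 − 186)·65/3 = 4225/6.
In a 4-firm Cournot equilibrium, symmetry and the first-order condition give q = (251 − 186)/(15) = 13/3. So Q = 52/3 and P = 199.
CS = ½·(251 − 199)·52/3 = 1352/3.
Change in consumer surplus: 1352/3 − 4225/6 = −253.5.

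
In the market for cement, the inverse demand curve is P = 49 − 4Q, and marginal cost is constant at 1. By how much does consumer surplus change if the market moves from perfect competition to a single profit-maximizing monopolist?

CS falls by 216

Under competition P = MC = 1, so Q = (49 − 1)/4 = 12.
CS = ½·(49 − 1)·12 = 288.
Monopoly sets MR = MC: 49 − 8Q = 1 ⇒ Q = 6, P = 49 − 4·6 = 25.
CS = ½·(49 − 25)·6 = 72.
Change in consumer surplus: 72 − 288 = −216.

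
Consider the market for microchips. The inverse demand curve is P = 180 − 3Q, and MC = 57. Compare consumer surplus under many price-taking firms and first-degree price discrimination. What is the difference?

Competitive firms price at marginal cost: P = 57, giving Q = 41.
CS = ½·(180 − 57)·41 = 2521.5.
With perfect price discrimination, output is the efficient level Q = 41 (where demand meets MC), but every buyer pays their willingness to pay: CS = 0 and PS = total surplus.
CS = 0.
Change in consumer surplus: 0 − 2521.5 = −2521.5.

Consumer surplus falls by 2521.5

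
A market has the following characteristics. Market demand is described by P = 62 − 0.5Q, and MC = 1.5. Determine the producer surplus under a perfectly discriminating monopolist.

PS = 3660.25

Under first-degree price discrimination the firm charges each unit its demand price and produces up to where P = MC, i.e. Q = 121. Consumer surplus is zero; producer surplus equals total surplus.
PS = ½·(62 − 1.5)·121 = 3660.25.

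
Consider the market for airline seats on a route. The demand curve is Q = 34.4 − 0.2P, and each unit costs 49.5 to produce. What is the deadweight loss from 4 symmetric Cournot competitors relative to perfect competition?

DWL = 60.025

Inverting demand: P = 172 − 5Q.
Competitive firms price at marginal cost: P = 49.5, giving Q = 24.5.
Cournot with 4 identical firms: the symmetric best-response condition is 172 − 25q = 49.5. Each firm produces q = 4.9, total output Q = 19.6, price P = 74.
DWL is the triangle between Q = 19.6 and Q = 24.5: ½·(24.5 − 19.6)·(74 − 49.5) = 60.025.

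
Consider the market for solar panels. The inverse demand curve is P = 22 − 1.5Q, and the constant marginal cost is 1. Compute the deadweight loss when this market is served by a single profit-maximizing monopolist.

DWL = 36.75

Competitive firms price at marginal cost: P = 1, giving Q = 14.
Monopoly sets MR = MC: 22 − 3Q = 1 ⇒ Q = 7, P = 22 − 1.5·7 = 11.5.
DWL is the triangle between Q = 7 and Q = 14: ½·(14 − 7)·(11.5 − 1) = 36.75.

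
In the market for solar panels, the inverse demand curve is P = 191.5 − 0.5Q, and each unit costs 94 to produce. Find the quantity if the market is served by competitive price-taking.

Competitive firms price at marginal cost: P = 94, giving Q = 195.

Q = 195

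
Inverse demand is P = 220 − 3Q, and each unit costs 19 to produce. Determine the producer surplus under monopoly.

PS = 3366.75

A monopolist chooses Q where MR = MC. MR = 220 − 6Q; setting this equal to 19 gives Q = 33.5 and P = 119.5.
PS = (119.5 − 19)·33.5 = 3366.75.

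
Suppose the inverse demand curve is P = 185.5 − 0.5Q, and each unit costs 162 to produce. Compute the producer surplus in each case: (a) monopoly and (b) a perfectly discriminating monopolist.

A monopolist chooses Q where MR = MC. MR = 185.5 − Q; setting this equal to 162 gives Q = 23.5 and P = 173.75.
PS = (173.75 − 162)·23.5 = 276.125.
A perfectly discriminating monopolist sells every unit with P(Q) ≥ MC(Q), so output equals the competitive quantity Q = 47. Each buyer pays their reservation price, so CS = 0 and the firm captures all surplus.
PS = ½·(185.5 − 162)·47 = 552.25.

Monopoly: PS = 276.125; Perfect PD: PS = 552.25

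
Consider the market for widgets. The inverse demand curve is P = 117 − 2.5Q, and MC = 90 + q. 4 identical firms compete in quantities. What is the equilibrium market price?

With 4 symmetric Cournot firms, each firm's FOC gives 117 − 12.5q = 90 + q, so q = 2, Q = 4·2 = 8, and P = 97.

P = 97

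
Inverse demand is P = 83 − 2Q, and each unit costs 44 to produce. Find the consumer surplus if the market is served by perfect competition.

CS = 380.25

Perfect competition: P = MC = 44, so 83 − 2Q = 44 and Q = 19.5.
CS = ½·(83 − 44)·19.5 = 380.25.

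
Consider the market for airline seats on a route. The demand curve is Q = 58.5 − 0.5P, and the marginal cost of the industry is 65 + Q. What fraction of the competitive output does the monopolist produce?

Q_m/Q_c = 0.6

Inverting demand: P = 117 − 2Q.
A monopolist chooses Q where MR = MC. MR = 117 − 4Q; setting this equal to 65 + Q gives Q = 10.4 and P = 96.2.
Under competition P = MC: 117 − 2Q = 65 + Q ⇒ Q = 52/3, P = 247/3.
Ratio Q_m/Q_c = 10.4/(52/3) = 0.6.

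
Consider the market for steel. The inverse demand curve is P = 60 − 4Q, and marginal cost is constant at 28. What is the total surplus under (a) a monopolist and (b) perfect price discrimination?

Monopoly: TS = 96; Perfect PD: TS = 128

Monopoly sets MR = MC: 60 − 8Q = 28 ⇒ Q = 4, P = 60 − 4·4 = 44.
CS = ½·(60 − 44)·4 = 32; PS = (44 − 28)·4 = 64; TS = 96.
Under first-degree price discrimination the firm charges each unit its demand price and produces up to where P = MC, i.e. Q = 8. Consumer surplus is zero; producer surplus equals total surplus.
TS = 128 (equal to competitive TS).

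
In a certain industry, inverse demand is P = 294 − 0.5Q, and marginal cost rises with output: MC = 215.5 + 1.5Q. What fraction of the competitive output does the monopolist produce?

Q_m/Q_c = 0.8

Monopoly sets MR = MC: 294 − Q = 215.5 + 1.5Q ⇒ Q = 31.4, P = 294 − 0.5·31.4 = 278.3.
Under competition P = MC: 294 − 0.5Q = 215.5 + 1.5Q ⇒ Q = 39.25, P = 274.375.
Ratio Q_m/Q_c = 31.4/39.25 = 0.8.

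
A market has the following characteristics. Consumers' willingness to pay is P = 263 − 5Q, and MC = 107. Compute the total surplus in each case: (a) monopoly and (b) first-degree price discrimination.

A monopolist chooses Q where MR = MC. MR = 263 − 10Q; setting this equal to 107 gives Q = 15.6 and P = 185.
CS = ½·(263 − 185)·15.6 = 608.4; PS = (185 − 107)·15.6 = 1216.8; TS = 1825.2.
A perfectly discriminating monopolist sells every unit with P(Q) ≥ MC(Q), so output equals the competitive quantity Q = 31.2. Each buyer pays their reservation price, so CS = 0 and the firm captures all surplus.
TS = 2433.6 (equal to competitive TS).

Monopoly: TS = 1825.2; Perfect PD: TS = 2433.6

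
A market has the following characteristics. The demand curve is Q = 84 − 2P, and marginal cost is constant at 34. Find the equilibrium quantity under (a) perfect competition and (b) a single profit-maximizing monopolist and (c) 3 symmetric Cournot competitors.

Competition: Q = 16; Monopoly: Q = 8; Cournot: Q = 12

Inverting demand: P = 42 − 0.5Q.
Competitive firms price at marginal cost: P = 34, giving Q = 16.
The monopolist equates marginal revenue to marginal cost: 42 − Q = 34, so Q = 8. From demand, P = 38.
With 3 symmetric Cournot firms, each firm's FOC gives 42 − 2q = 34, so q = 4, Q = 3·4 = 12, and P = 36.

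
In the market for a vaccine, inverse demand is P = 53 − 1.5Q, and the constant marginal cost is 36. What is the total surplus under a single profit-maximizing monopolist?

TS = 72.25

The monopolist equates marginal revenue to marginal cost: 53 − 3Q = 36, so Q = 17/3. From demand, P = 44.5.
CS = ½·(53 − 44.5)·17/3 = 289/12; PS = (44.5 − 36)·17/3 = 289/6; TS = 72.25.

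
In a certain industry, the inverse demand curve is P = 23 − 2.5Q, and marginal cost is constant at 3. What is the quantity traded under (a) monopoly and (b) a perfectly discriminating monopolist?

Monopoly: Q = 4; Perfect PD: Q = 8

Monopoly sets MR = MC: 23 − 5Q = 3 ⇒ Q = 4, P = 23 − 2.5·4 = 13.
A perfectly discriminating monopolist sells every unit with P(Q) ≥ MC(Q), so output equals the competitive quantity Q = 8. Each buyer pays their reservation price, so CS = 0 and the firm captures all surplus.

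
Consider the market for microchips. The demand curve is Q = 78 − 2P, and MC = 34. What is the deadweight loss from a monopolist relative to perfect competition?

Inverting demand: P = 39 − 0.5Q.
Under competition P = MC = 34, so Q = (39 − 34)/0.5 = 10.
Monopoly sets MR = MC: 39 − Q = 34 ⇒ Q = 5, P = 39 − 0.5·5 = 36.5.
DWL is the triangle between Q = 5 and Q = 10: ½·(10 − 5)·(36.5 − 34) = 6.25.

DWL = 6.25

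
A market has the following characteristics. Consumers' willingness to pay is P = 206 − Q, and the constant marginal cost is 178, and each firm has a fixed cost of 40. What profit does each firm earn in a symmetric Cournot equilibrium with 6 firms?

With 6 symmetric Cournot firms, each firm's FOC gives 206 − 7q = 178, so q = 4, Q = 6·4 = 24, and P = 182.
Each firm's profit = (182 − 178)·4 − 40 = −24.

π_i = −24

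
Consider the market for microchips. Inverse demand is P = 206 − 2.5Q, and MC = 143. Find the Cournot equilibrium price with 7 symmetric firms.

P = 150.875

With 7 symmetric Cournot firms, each firm's FOC gives 206 − 20q = 143, so q = 3.15, Q = 7·3.15 = 22.05, and P = 150.875.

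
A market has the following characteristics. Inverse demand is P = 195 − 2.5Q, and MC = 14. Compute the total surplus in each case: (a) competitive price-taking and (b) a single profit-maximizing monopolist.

Competitive firms price at marginal cost: P = 14, giving Q = 72.4.
CS = ½·(195 − 14)·72.4 = 6552.2; PS = (14 − 14)·72.4 = 0; TS = 6552.2.
Monopoly sets MR = MC: 195 − 5Q = 14 ⇒ Q = 36.2, P = 195 − 2.5·36.2 = 104.5.
CS = ½·(195 − 104.5)·36.2 = 1638.05; PS = (104.5 − 14)·36.2 = 3276.1; TS = 4914.15.

Competition: TS = 6552.2; Monopoly: TS = 4914.15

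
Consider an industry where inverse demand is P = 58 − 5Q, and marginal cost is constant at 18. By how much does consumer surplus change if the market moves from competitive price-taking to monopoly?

Under competition P = MC = 18, so Q = (58 − 18)/5 = 8.
CS = ½·(58 − 18)·8 = 160.
A monopolist chooses Q where MR = MC. MR = 58 − 10Q; setting this equal to 18 gives Q = 4 and P = 38.
CS = ½·(58 − 38)·4 = 40.
Change in consumer surplus: 40 − 160 = −120.

Consumer surplus falls by 120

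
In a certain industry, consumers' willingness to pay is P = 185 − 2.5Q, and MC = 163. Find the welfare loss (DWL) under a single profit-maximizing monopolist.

DWL = 24.2

Under competition P = MC = 163, so Q = (185 − 163)/2.5 = 8.8.
Monopoly sets MR = MC: 185 − 5Q = 163 ⇒ Q = 4.4, P = 185 − 2.5·4.4 = 174.
DWL is the triangle between Q = 4.4 and Q = 8.8: ½·(8.8 − 4.4)·(174 − 163) = 24.2.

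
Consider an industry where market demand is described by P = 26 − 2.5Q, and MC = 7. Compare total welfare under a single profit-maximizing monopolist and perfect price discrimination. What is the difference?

Total welfare rises by 18.05

The monopolist equates marginal revenue to marginal cost: 26 − 5Q = 7, so Q = 3.8. From demand, P = 16.5.
CS = ½·(26 − 16.5)·3.8 = 18.05; PS = (16.5 − 7)·3.8 = 36.1; TS = 54.15.
With perfect price discrimination, output is the efficient level Q = 7.6 (where demand meets MC), but every buyer pays their willingness to pay: CS = 0 and PS = total surplus.
TS = 72.2 (equal to competitive TS).
Change in total welfare: 72.2 − 54.15 = 18.05.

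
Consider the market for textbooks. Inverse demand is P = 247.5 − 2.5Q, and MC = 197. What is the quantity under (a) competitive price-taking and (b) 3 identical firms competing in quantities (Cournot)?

Competition: Q = 20.2; Cournot: Q = 15.15

Perfect competition: P = MC = 197, so 247.5 − 2.5Q = 197 and Q = 20.2.
Cournot with 3 identical firms: the symmetric best-response condition is 247.5 − 10q = 197. Each firm produces q = 5.05, total output Q = 15.15, price P = 209.625.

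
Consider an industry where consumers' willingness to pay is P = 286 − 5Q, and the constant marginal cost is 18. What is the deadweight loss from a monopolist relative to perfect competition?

DWL = 1795.6

Under competition P = MC = 18, so Q = (286 − 18)/5 = 53.6.
The monopolist equates marginal revenue to marginal cost: 286 − 10Q = 18, so Q = 26.8. From demand, P = 152.
DWL is the triangle between Q = 26.8 and Q = 53.6: ½·(53.6 − 26.8)·(152 − 18) = 1795.6.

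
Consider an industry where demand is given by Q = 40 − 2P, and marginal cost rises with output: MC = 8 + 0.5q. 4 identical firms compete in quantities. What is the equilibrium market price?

Inverting demand: P = 20 − 0.5Q.
Cournot with 4 identical firms: the symmetric best-response condition is 20 − 2.5q = 8 + 0.5q. Each firm produces q = 4, total output Q = 16, price P = 12.

P = 12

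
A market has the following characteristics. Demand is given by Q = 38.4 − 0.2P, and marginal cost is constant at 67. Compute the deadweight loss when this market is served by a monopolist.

Inverting demand: P = 192 − 5Q.
Under competition P = MC = 67, so Q = (192 − 67)/5 = 25.
The monopolist equates marginal revenue to marginal cost: 192 − 10Q = 67, so Q = 12.5. From demand, P = 129.5.
DWL is the triangle between Q = 12.5 and Q = 25: ½·(25 − 12.5)·(129.5 − 67) = 390.625.

DWL = 390.625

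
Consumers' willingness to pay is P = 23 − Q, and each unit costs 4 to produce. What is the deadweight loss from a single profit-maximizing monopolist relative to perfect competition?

Competitive firms price at marginal cost: P = 4, giving Q = 19.
Monopoly sets MR = MC: 23 − 2Q = 4 ⇒ Q = 9.5, P = 23 − 9.5 = 13.5.
DWL is the triangle between Q = 9.5 and Q = 19: ½·(19 − 9.5)·(13.5 − 4) = 45.125.

DWL = 45.125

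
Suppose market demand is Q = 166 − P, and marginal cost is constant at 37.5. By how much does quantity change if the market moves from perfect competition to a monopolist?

Inverting demand: P = 166 − Q.
Competitive firms price at marginal cost: P = 37.5, giving Q = 128.5.
Monopoly sets MR = MC: 166 − 2Q = 37.5 ⇒ Q = 64.25, P = 166 − 64.25 = 101.75.
Change in quantity: 64.25 − 128.5 = −64.25.

Quantity falls by 64.25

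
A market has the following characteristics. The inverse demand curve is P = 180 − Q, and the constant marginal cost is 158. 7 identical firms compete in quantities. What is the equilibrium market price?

P = 160.75

In a 7-firm Cournot equilibrium, symmetry and the first-order condition give q = (180 − 158)/(8) = 2.75. So Q = 19.25 and P = 160.75.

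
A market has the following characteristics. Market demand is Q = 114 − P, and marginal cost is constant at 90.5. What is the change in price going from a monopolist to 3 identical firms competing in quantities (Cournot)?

P falls by 5.875

Inverting demand: P = 114 − Q.
Monopoly sets MR = MC: 114 − 2Q = 90.5 ⇒ Q = 11.75, P = 114 − 11.75 = 102.25.
In a 3-firm Cournot equilibrium, symmetry and the first-order condition give q = (114 − 90.5)/(4) = 5.875. So Q = 17.625 and P = 96.375.
Change in price: 96.375 − 102.25 = −5.875.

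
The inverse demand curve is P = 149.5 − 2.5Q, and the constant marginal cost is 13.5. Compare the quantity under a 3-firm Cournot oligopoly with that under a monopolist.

Cournot: Q = 40.8; Monopoly: Q = 27.2

With 3 symmetric Cournot firms, each firm's FOC gives 149.5 − 10q = 13.5, so q = 13.6, Q = 3·13.6 = 40.8, and P = 47.5.
The monopolist equates marginal revenue to marginal cost: 149.5 − 5Q = 13.5, so Q = 27.2. From demand, P = 81.5.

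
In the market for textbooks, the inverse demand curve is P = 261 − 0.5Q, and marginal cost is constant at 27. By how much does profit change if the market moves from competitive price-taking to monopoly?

Competitive firms price at marginal cost: P = 27, giving Q = 468.
Profit = (27 − 27)·468 = 0.
The monopolist equates marginal revenue to marginal cost: 261 − Q = 27, so Q = 234. From demand, P = 144.
Profit = (144 − 27)·234 = 27378.
Change in profit: 27378 − 0 = 27378.

Profit rises by 27378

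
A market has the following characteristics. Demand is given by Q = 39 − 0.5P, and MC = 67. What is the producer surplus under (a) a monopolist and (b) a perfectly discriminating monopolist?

Inverting demand: P = 78 − 2Q.
Monopoly sets MR = MC: 78 − 4Q = 67 ⇒ Q = 2.75, P = 78 − 2·2.75 = 72.5.
PS = (72.5 − 67)·2.75 = 15.125.
With perfect price discrimination, output is the efficient level Q = 5.5 (where demand meets MC), but every buyer pays their willingness to pay: CS = 0 and PS = total surplus.
PS = ½·(78 − 67)·5.5 = 30.25.

Monopoly: PS = 15.125; Perfect PD: PS = 30.25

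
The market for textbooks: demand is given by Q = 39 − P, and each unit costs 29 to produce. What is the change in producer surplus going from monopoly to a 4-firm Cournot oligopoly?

Inverting demand: P = 39 − Q.
A monopolist chooses Q where MR = MC. MR = 39 − 2Q; setting this equal to 29 gives Q = 5 and P = 34.
PS = (34 − 29)·5 = 25.
With 4 symmetric Cournot firms, each firm's FOC gives 39 − 5q = 29, so q = 2, Q = 4·2 = 8, and P = 31.
PS = (31 − 29)·8 = 16.
Change in producer surplus: 16 − 25 = −9.

Producer surplus falls by 9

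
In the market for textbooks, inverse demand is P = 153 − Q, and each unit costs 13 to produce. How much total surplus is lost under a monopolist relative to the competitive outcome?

DWL = 2450

Under competition P = MC = 13, so Q = (153 − 13)/1 = 140.
A monopolist chooses Q where MR = MC. MR = 153 − 2Q; setting this equal to 13 gives Q = 70 and P = 83.
DWL is the triangle between Q = 70 and Q = 140: ½·(140 − 70)·(83 − 13) = 2450.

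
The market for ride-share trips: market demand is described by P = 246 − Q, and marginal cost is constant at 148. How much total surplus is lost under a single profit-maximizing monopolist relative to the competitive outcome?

Competitive firms price at marginal cost: P = 148, giving Q = 98.
The monopolist equates marginal revenue to marginal cost: 246 − 2Q = 148, so Q = 49. From demand, P = 197.
DWL is the triangle between Q = 49 and Q = 98: ½·(98 − 49)·(197 − 148) = 1200.5.

DWL = 1200.5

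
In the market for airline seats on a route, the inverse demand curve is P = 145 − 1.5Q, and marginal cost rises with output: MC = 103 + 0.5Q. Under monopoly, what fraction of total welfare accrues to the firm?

A monopolist chooses Q where MR = MC. MR = 145 − 3Q; setting this equal to 103 + 0.5Q gives Q = 12 and P = 127.
CS = ½·(145 − 127)·12 = 108.
PS = P·Q − VC(Q) = 127·12 − (103·12 + ½·0.5·12²) = 252.
Share captured = PS/TS = 252/360 = 0.7.

PS/TS = 0.7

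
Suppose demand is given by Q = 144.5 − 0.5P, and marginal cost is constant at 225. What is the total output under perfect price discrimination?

Q = 32

Inverting demand: P = 289 − 2Q.
Under first-degree price discrimination the firm charges each unit its demand price and produces up to where P = MC, i.e. Q = 32. Consumer surplus is zero; producer surplus equals total surplus.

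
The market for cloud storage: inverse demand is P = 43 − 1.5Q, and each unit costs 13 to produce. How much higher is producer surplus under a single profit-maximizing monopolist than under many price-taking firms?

Producer surplus rises by 150

Perfect competition: P = MC = 13, so 43 − 1.5Q = 13 and Q = 20.
PS = (13 − 13)·20 = 0.
Monopoly sets MR = MC: 43 − 3Q = 13 ⇒ Q = 10, P = 43 − 1.5·10 = 28.
PS = (28 − 13)·10 = 150.
Change in producer surplus: 150 − 0 = 150.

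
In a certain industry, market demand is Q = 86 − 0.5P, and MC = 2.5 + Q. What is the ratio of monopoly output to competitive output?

Q_m/Q_c = 0.6

Inverting demand: P = 172 − 2Q.
Monopoly sets MR = MC: 172 − 4Q = 2.5 + Q ⇒ Q = 33.9, P = 172 − 2·33.9 = 104.2.
Under competition P = MC: 172 − 2Q = 2.5 + Q ⇒ Q = 56.5, P = 59.
Ratio Q_m/Q_c = 33.9/56.5 = 0.6.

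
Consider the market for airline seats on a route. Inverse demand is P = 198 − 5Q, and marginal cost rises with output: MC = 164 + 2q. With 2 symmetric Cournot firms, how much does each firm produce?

q_i = 2

Cournot with 2 identical firms: the symmetric best-response condition is 198 − 15q = 164 + 2q. Each firm produces q = 2, total output Q = 4, price P = 178.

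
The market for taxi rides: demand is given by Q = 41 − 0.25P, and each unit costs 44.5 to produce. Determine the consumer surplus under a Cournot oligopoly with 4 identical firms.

Inverting demand: P = 164 − 4Q.
Cournot with 4 identical firms: the symmetric best-response condition is 164 − 20q = 44.5. Each firm produces q = 5.975, total output Q = 23.9, price P = 68.4.
CS = ½·(164 − 68.4)·23.9 = 1142.42.

CS = 1142.42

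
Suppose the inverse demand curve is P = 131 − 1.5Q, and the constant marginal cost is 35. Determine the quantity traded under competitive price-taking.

Q = 64

Competitive firms price at marginal cost: P = 35, giving Q = 64.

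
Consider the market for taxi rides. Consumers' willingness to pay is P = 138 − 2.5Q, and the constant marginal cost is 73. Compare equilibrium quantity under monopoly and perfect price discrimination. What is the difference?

Monopoly sets MR = MC: 138 − 5Q = 73 ⇒ Q = 13, P = 138 − 2.5·13 = 105.5.
A perfectly discriminating monopolist sells every unit with P(Q) ≥ MC(Q), so output equals the competitive quantity Q = 26. Each buyer pays their reservation price, so CS = 0 and the firm captures all surplus.
Change in equilibrium quantity: 26 − 13 = 13.

Q rises by 13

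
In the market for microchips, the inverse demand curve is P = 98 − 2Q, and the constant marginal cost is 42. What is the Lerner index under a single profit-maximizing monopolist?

Lerner index = 0.4

A monopolist chooses Q where MR = MC. MR = 98 − 4Q; setting this equal to 42 gives Q = 14 and P = 70.
Lerner index = (P − MC)/P = (70 − 42)/70 = 0.4.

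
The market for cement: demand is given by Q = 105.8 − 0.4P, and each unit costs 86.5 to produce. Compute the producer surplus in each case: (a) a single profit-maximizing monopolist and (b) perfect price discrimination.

Monopoly: PS = 3168.4; Perfect PD: PS = 6336.8

Inverting demand: P = 264.5 − 2.5Q.
The monopolist equates marginal revenue to marginal cost: 264.5 − 5Q = 86.5, so Q = 35.6. From demand, P = 175.5.
PS = (175.5 − 86.5)·35.6 = 3168.4.
A perfectly discriminating monopolist sells every unit with P(Q) ≥ MC(Q), so output equals the competitive quantity Q = 71.2. Each buyer pays their reservation price, so CS = 0 and the firm captures all surplus.
PS = ½·(264.5 − 86.5)·71.2 = 6336.8.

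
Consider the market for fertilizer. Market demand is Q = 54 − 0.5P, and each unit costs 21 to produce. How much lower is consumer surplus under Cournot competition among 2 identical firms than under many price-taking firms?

CS falls by 1051.25

Inverting demand: P = 108 − 2Q.
Under competition P = MC = 21, so Q = (108 − 21)/2 = 43.5.
CS = ½·(108 − 21)·43.5 = 1892.25.
With 2 symmetric Cournot firms, each firm's FOC gives 108 − 6q = 21, so q = 14.5, Q = 2·14.5 = 29, and P = 50.
CS = ½·(108 − 50)·29 = 841.
Change in consumer surplus: 841 − 1892.25 = −1051.25.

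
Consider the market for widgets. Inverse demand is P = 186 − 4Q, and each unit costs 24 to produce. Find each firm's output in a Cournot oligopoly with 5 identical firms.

With 5 symmetric Cournot firms, each firm's FOC gives 186 − 24q = 24, so q = 6.75, Q = 5·6.75 = 33.75, and P = 51.

q_i = 6.75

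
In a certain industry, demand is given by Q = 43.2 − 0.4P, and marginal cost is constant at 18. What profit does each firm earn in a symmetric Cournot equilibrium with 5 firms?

Inverting demand: P = 108 − 2.5Q.
With 5 symmetric Cournot firms, each firm's FOC gives 108 − 15q = 18, so q = 6, Q = 5·6 = 30, and P = 33.
Each firm's profit = (33 − 18)·6 = 90.

π_i = 90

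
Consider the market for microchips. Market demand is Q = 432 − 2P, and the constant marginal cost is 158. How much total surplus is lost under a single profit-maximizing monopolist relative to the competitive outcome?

Inverting demand: P = 216 − 0.5Q.
Competitive firms price at marginal cost: P = 158, giving Q = 116.
A monopolist chooses Q where MR = MC. MR = 216 − Q; setting this equal to 158 gives Q = 58 and P = 187.
DWL is the triangle between Q = 58 and Q = 116: ½·(116 − 58)·(187 − 158) = 841.

DWL = 841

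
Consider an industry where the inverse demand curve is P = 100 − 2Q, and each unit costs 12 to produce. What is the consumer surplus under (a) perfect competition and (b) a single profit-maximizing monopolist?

Competition: CS = 1936; Monopoly: CS = 484

Competitive firms price at marginal cost: P = 12, giving Q = 44.
CS = ½·(100 − 12)·44 = 1936.
A monopolist chooses Q where MR = MC. MR = 100 − 4Q; setting this equal to 12 gives Q = 22 and P = 56.
CS = ½·(100 − 56)·22 = 484.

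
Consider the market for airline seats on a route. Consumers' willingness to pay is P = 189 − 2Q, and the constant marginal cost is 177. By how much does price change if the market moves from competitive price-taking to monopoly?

Perfect competition: P = MC = 177, so 189 − 2Q = 177 and Q = 6.
Monopoly sets MR = MC: 189 − 4Q = 177 ⇒ Q = 3, P = 189 − 2·3 = 183.
Change in price: 183 − 177 = 6.

P rises by 6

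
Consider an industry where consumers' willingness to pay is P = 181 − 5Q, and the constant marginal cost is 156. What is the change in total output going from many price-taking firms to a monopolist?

Q falls by 2.5

Competitive firms price at marginal cost: P = 156, giving Q = 5.
Monopoly sets MR = MC: 181 − 10Q = 156 ⇒ Q = 2.5, P = 181 − 5·2.5 = 168.5.
Change in total output: 2.5 − 5 = −2.5.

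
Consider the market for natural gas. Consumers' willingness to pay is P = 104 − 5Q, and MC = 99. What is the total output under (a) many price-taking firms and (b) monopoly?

Competitive firms price at marginal cost: P = 99, giving Q = 1.
Monopoly sets MR = MC: 104 − 10Q = 99 ⇒ Q = 0.5, P = 104 − 5·0.5 = 101.5.

Competition: Q = 1; Monopoly: Q = 0.5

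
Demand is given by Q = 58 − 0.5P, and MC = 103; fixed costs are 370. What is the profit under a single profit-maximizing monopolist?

Profit = −348.875

Inverting demand: P = 116 − 2Q.
The monopolist equates marginal revenue to marginal cost: 116 − 4Q = 103, so Q = 3.25. From demand, P = 109.5.
Profit = (109.5 − 103)·3.25 − 370 = −348.875.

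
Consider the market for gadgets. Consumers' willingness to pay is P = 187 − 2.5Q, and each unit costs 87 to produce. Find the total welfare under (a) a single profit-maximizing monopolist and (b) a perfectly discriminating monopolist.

Monopoly: TS = 1500; Perfect PD: TS = 2000

Monopoly sets MR = MC: 187 − 5Q = 87 ⇒ Q = 20, P = 187 − 2.5·20 = 137.
CS = ½·(187 − 137)·20 = 500; PS = (137 − 87)·20 = 1000; TS = 1500.
With perfect price discrimination, output is the efficient level Q = 40 (where demand meets MC), but every buyer pays their willingness to pay: CS = 0 and PS = total surplus.
TS = 2000 (equal to competitive TS).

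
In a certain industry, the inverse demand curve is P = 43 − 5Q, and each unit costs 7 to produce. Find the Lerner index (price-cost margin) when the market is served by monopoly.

Lerner index = 0.72

The monopolist equates marginal revenue to marginal cost: 43 − 10Q = 7, so Q = 3.6. From demand, P = 25.
Lerner index = (P − MC)/P = (25 − 7)/25 = 0.72.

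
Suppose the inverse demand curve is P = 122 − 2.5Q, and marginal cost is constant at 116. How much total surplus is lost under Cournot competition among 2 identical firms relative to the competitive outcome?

DWL = 0.8

Competitive firms price at marginal cost: P = 116, giving Q = 2.4.
Cournot with 2 identical firms: the symmetric best-response condition is 122 − 7.5q = 116. Each firm produces q = 0.8, total output Q = 1.6, price P = 118.
DWL is the triangle between Q = 1.6 and Q = 2.4: ½·(2.4 − 1.6)·(118 − 116) = 0.8.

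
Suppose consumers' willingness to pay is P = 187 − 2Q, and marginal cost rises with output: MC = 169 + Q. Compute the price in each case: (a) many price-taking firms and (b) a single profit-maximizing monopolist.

Competition: P = 175; Monopoly: P = 179.8

Competitive equilibrium sets price equal to marginal cost: 187 − 2Q = 169 + Q, so Q = 6 and P = 175.
The monopolist equates marginal revenue to marginal cost: 187 − 4Q = 169 + Q, so Q = 3.6. From demand, P = 179.8.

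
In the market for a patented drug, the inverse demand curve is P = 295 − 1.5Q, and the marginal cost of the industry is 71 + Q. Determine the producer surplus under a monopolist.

PS = 6272

A monopolist chooses Q where MR = MC. MR = 295 − 3Q; setting this equal to 71 + Q gives Q = 56 and P = 211.
PS = P·Q − VC(Q) = 211·56 − (71·56 + ½·1·56²) = 6272.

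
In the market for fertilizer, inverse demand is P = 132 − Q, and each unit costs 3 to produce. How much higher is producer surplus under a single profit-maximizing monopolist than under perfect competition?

PS rises by 4160.25

Competitive firms price at marginal cost: P = 3, giving Q = 129.
PS = (3 − 3)·129 = 0.
A monopolist chooses Q where MR = MC. MR = 132 − 2Q; setting this equal to 3 gives Q = 64.5 and P = 67.5.
PS = (67.5 − 3)·64.5 = 4160.25.
Change in producer surplus: 4160.25 − 0 = 4160.25.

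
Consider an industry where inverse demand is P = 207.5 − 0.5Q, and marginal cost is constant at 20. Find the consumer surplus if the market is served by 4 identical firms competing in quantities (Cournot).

With 4 symmetric Cournot firms, each firm's FOC gives 207.5 − 2.5q = 20, so q = 75, Q = 4·75 = 300, and P = 57.5.
CS = ½·(207.5 − 57.5)·300 = 22500.

CS = 22500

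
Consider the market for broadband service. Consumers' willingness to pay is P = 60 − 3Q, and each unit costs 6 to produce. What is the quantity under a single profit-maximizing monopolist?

Q = 9

Monopoly sets MR = MC: 60 − 6Q = 6 ⇒ Q = 9, P = 60 − 3·9 = 33.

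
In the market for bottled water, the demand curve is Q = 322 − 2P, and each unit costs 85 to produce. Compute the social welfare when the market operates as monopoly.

TS = 4332

Inverting demand: P = 161 − 0.5Q.
A monopolist chooses Q where MR = MC. MR = 161 − Q; setting this equal to 85 gives Q = 76 and P = 123.
CS = ½·(161 − 123)·76 = 1444; PS = (123 − 85)·76 = 2888; TS = 4332.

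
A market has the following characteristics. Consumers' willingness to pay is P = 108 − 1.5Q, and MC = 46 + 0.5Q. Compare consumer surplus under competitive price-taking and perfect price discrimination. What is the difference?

CS falls by 720.75

Competitive equilibrium sets price equal to marginal cost: 108 − 1.5Q = 46 + 0.5Q, so Q = 31 and P = 61.5.
CS = ½·(108 − 61.5)·31 = 720.75.
With perfect price discrimination, output is the efficient level Q = 31 (where demand meets MC), but every buyer pays their willingness to pay: CS = 0 and PS = total surplus.
CS = 0.
Change in consumer surplus: 0 − 720.75 = −720.75.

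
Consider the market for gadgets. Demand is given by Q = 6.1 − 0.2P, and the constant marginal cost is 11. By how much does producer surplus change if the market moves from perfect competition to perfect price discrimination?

PS rises by 38.025

Inverting demand: P = 30.5 − 5Q.
Perfect competition: P = MC = 11, so 30.5 − 5Q = 11 and Q = 3.9.
PS = (11 − 11)·3.9 = 0.
Under first-degree price discrimination the firm charges each unit its demand price and produces up to where P = MC, i.e. Q = 3.9. Consumer surplus is zero; producer surplus equals total surplus.
PS = ½·(30.5 − 11)·3.9 = 38.025.
Change in producer surplus: 38.025 − 0 = 38.025.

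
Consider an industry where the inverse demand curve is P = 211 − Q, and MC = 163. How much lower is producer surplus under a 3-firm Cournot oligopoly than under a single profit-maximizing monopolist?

Producer surplus falls by 144

A monopolist chooses Q where MR = MC. MR = 211 − 2Q; setting this equal to 163 gives Q = 24 and P = 187.
PS = (187 − 163)·24 = 576.
Cournot with 3 identical firms: the symmetric best-response condition is 211 − 4q = 163. Each firm produces q = 12, total output Q = 36, price P = 175.
PS = (175 − 163)·36 = 432.
Change in producer surplus: 432 − 576 = −144.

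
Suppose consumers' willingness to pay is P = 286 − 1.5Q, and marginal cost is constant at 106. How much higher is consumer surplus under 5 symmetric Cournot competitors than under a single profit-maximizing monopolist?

A monopolist chooses Q where MR = MC. MR = 286 − 3Q; setting this equal to 106 gives Q = 60 and P = 196.
CS = ½·(286 − 196)·60 = 2700.
With 5 symmetric Cournot firms, each firm's FOC gives 286 − 9q = 106, so q = 20, Q = 5·20 = 100, and P = 136.
CS = ½·(286 − 136)·100 = 7500.
Change in consumer surplus: 7500 − 2700 = 4800.

Consumer surplus rises by 4800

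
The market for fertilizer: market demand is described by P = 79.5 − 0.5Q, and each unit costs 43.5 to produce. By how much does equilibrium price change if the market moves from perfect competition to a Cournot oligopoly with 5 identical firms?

Perfect competition: P = MC = 43.5, so 79.5 − 0.5Q = 43.5 and Q = 72.
In a 5-firm Cournot equilibrium, symmetry and the first-order condition give q = (79.5 − 43.5)/(3) = 12. So Q = 60 and P = 49.5.
Change in equilibrium price: 49.5 − 43.5 = 6.

Equilibrium price rises by 6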